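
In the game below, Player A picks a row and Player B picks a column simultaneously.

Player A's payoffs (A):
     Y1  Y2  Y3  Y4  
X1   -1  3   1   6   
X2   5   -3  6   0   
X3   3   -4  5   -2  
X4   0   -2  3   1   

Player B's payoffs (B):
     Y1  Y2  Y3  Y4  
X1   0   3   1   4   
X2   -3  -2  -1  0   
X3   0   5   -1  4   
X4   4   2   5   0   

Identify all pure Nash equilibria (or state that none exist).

A profile is a Nash equilibrium when each player is best-responding to the other.
Player A's best responses — vs Y1: X2 (payoff 5); vs Y2: X1 (payoff 3); vs Y3: X2 (payoff 6); vs Y4: X1 (payoff 6).
Player B's best responses — vs X1: Y4 (payoff 4); vs X2: Y4 (payoff 0); vs X3: Y2 (payoff 5); vs X4: Y3 (payoff 5).
The only mutual best response is (X1, Y4); neither player gains by switching there.

(X1, Y4)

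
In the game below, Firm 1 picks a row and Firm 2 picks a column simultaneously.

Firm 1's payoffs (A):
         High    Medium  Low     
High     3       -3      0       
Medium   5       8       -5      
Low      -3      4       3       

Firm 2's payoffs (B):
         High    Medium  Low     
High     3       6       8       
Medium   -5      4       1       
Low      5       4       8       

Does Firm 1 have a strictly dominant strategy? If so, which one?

None

A strategy is strictly dominant if it gives Firm 1 a strictly higher payoff than every other strategy, against every choice by the opponent.
High is not dominant: against High, Medium gives 5 > 3.
Medium is not dominant: against Low, High gives 0 > -5.
Low is not dominant: against High, High gives 3 > -3.
No single strategy is best against every opponent action.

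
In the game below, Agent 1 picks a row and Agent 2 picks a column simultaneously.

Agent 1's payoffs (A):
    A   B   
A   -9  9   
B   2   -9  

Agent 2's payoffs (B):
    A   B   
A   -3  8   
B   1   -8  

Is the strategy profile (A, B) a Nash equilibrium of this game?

Holding Agent 2 at B: Agent 1 gets 9 from A, versus -9 from B. No profitable deviation for Agent 1.
Holding Agent 1 at A: Agent 2 gets 8 from B, versus -3 from A. No profitable deviation for Agent 2 either.

Yes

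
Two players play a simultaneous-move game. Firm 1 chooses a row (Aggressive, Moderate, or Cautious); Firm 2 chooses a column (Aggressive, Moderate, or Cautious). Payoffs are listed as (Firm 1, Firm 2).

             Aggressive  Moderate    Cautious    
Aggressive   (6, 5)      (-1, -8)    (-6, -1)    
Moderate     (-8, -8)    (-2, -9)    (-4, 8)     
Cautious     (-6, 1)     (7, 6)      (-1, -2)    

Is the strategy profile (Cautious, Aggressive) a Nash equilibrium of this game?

Holding Firm 2 at Aggressive: Firm 1 gets -6 from Cautious but could get 6 by switching to Aggressive. Firm 1 has a profitable deviation.

No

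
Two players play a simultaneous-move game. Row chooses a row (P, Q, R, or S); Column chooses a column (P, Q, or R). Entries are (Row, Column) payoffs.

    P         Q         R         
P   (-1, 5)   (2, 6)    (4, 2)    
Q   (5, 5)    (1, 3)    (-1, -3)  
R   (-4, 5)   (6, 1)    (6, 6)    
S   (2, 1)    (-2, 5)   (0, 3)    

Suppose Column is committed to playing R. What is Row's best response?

With Column fixed at R, Row's payoffs are: P → 4, Q → -1, R → 6, S → 0.
The maximum is 6, achieved by R.

R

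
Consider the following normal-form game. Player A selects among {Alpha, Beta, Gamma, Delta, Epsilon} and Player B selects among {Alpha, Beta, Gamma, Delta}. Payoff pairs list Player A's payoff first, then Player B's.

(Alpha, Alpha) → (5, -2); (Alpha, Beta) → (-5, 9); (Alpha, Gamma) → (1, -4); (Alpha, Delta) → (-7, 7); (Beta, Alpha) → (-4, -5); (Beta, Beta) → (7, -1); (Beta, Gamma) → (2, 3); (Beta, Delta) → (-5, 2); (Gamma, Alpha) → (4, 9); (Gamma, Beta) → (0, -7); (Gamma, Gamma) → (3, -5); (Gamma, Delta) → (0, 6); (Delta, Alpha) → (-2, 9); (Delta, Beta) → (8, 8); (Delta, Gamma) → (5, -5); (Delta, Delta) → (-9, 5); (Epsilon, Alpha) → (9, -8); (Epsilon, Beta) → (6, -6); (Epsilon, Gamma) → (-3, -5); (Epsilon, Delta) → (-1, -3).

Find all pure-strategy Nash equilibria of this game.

No pure-strategy Nash equilibrium

Find each player's best response to every opponent strategy; NE are the intersections.
Player A's best responses — vs Alpha: Epsilon (payoff 9); vs Beta: Delta (payoff 8); vs Gamma: Delta (payoff 5); vs Delta: Gamma (payoff 0).
Player B's best responses — vs Alpha: Beta (payoff 9); vs Beta: Gamma (payoff 3); vs Gamma: Alpha (payoff 9); vs Delta: Alpha (payoff 9); vs Epsilon: Delta (payoff -3).
No cell has both players best-responding. For instance, Player A's best reply to Delta is Gamma, but against Gamma Player B prefers Alpha over Delta.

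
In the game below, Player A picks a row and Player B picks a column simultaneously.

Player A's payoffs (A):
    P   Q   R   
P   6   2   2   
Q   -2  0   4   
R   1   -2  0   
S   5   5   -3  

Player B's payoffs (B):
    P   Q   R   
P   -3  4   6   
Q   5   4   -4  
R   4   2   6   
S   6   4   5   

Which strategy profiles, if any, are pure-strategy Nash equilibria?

A profile is a Nash equilibrium when each player is best-responding to the other.
Player A's best responses — vs P: P (payoff 6); vs Q: S (payoff 5); vs R: Q (payoff 4).
Player B's best responses — vs P: R (payoff 6); vs Q: P (payoff 5); vs R: R (payoff 6); vs S: P (payoff 6).
No cell has both players best-responding. For instance, Player A's best reply to Q is S, but against S Player B prefers P over Q.

There is no pure-strategy Nash equilibrium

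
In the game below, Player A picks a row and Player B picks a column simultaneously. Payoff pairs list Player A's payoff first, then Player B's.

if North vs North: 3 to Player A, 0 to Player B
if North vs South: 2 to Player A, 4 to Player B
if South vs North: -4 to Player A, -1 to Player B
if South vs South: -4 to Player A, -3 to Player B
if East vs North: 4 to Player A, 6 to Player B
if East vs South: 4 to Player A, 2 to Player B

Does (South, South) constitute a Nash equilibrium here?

No

Holding Player B at South: Player A gets -4 from South but could get 4 by switching to East. Player A has a profitable deviation.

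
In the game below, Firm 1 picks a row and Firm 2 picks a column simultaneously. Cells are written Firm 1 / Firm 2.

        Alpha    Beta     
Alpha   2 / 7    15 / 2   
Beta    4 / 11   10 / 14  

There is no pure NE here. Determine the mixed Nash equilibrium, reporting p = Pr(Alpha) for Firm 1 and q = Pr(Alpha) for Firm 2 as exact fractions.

p = 3/8, q = 5/7

Each player's mixing probability is pinned down by making the *other* player indifferent.
Firm 2 indifferent between Alpha and Beta: p·7 + (1−p)·11 = p·2 + (1−p)·14 ⟹ 11 + (-4)p = 14 + (-12)p ⟹ p = 3/8.
Firm 1 indifferent between Alpha and Beta: q·2 + (1−q)·15 = q·4 + (1−q)·10 ⟹ 15 + (-13)q = 10 + (-6)q ⟹ q = 5/7.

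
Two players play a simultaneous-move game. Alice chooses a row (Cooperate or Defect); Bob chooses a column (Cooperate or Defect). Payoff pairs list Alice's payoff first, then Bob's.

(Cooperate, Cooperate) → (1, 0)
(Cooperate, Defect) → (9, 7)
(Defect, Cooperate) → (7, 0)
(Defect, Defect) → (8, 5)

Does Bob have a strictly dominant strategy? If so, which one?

Check whether one of Bob's strategies beats all alternatives regardless of what the opponent does.
Defect strictly dominates: vs Cooperate: 7 > 0; vs Defect: 5 > 0.

Defect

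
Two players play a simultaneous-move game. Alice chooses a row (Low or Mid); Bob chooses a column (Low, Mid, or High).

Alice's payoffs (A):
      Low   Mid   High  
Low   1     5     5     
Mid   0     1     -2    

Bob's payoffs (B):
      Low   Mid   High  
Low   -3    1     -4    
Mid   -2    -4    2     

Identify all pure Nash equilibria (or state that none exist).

(Low, Mid)

A profile is a Nash equilibrium when each player is best-responding to the other.
Alice's best responses — vs Low: Low (payoff 1); vs Mid: Low (payoff 5); vs High: Low (payoff 5).
Bob's best responses — vs Low: Mid (payoff 1); vs Mid: High (payoff 2).
The only mutual best response is (Low, Mid); neither player gains by switching there.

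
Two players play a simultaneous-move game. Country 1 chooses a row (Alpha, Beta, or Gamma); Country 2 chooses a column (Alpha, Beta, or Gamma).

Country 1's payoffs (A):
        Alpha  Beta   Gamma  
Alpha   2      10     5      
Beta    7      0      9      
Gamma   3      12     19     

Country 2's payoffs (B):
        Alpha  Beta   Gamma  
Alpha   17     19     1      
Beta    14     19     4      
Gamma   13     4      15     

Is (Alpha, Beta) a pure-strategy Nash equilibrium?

Holding Country 2 at Beta: Country 1 gets 10 from Alpha but could get 12 by switching to Gamma. Country 1 has a profitable deviation.

No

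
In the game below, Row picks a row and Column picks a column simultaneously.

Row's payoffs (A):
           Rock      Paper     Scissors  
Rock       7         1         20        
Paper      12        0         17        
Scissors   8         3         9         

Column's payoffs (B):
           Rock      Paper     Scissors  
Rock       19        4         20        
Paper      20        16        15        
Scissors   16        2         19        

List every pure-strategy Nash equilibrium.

A profile is a Nash equilibrium when each player is best-responding to the other.
Row's best responses — vs Rock: Paper (payoff 12); vs Paper: Scissors (payoff 3); vs Scissors: Rock (payoff 20).
Column's best responses — vs Rock: Scissors (payoff 20); vs Paper: Rock (payoff 20); vs Scissors: Scissors (payoff 19).
Mutual best responses occur at (Rock, Scissors) and (Paper, Rock); at each, neither player gains by switching.

(Rock, Scissors) and (Paper, Rock)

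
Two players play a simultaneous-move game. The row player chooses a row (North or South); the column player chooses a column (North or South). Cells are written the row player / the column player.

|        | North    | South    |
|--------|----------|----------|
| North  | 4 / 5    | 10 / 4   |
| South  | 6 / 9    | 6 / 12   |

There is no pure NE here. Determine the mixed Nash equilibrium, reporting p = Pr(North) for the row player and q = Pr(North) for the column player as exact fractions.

p = 3/4, q = 2/3

Each player's mixing probability is pinned down by making the *other* player indifferent.
The column player indifferent between North and South: p·5 + (1−p)·9 = p·4 + (1−p)·12 ⟹ 9 + (-4)p = 12 + (-8)p ⟹ p = 3/4.
The row player indifferent between North and South: q·4 + (1−q)·10 = q·6 + (1−q)·6 ⟹ 10 + (-6)q = 6 + 0q ⟹ q = 2/3.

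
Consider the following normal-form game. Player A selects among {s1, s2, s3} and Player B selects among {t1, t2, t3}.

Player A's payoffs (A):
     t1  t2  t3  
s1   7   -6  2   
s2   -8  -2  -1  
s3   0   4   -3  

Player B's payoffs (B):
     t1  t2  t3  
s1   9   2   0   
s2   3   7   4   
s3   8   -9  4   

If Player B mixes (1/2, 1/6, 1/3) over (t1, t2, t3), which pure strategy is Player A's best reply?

Compute Player A's expected payoff from each pure strategy against the given mix.
s1: (1/2)·7 + (1/6)·(-6) + (1/3)·2 = 19/6
s2: (1/2)·(-8) + (1/6)·(-2) + (1/3)·(-1) = -14/3
s3: (1/2)·0 + (1/6)·4 + (1/3)·(-3) = -1/3
Highest expected payoff is 19/6, from s1.

s1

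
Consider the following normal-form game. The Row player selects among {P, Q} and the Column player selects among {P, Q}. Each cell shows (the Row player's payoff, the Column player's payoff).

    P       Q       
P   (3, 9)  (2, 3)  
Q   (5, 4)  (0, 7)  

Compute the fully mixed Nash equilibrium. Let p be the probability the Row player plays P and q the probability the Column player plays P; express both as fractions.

p = 1/3, q = 1/2

In a mixed NE each player is indifferent between their pure strategies, so the opponent's mix sets the indifference.
The Column player indifferent between P and Q: p·9 + (1−p)·4 = p·3 + (1−p)·7 ⟹ 4 + 5p = 7 + (-4)p ⟹ p = 1/3.
The Row player indifferent between P and Q: q·3 + (1−q)·2 = q·5 + (1−q)·0 ⟹ 2 + 1q = 0 + 5q ⟹ q = 1/2.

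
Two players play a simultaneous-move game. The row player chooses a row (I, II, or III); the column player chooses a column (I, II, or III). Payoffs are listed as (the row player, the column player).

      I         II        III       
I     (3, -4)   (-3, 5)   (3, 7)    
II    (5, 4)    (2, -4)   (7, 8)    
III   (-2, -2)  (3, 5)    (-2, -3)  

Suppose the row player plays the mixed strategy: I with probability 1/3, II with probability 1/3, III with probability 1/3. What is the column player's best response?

III

The column player's best reply maximizes expected payoff against the mix.
I: (1/3)·(-4) + (1/3)·4 + (1/3)·(-2) = -2/3
II: (1/3)·5 + (1/3)·(-4) + (1/3)·5 = 2
III: (1/3)·7 + (1/3)·8 + (1/3)·(-3) = 4
Highest expected payoff is 4, from III.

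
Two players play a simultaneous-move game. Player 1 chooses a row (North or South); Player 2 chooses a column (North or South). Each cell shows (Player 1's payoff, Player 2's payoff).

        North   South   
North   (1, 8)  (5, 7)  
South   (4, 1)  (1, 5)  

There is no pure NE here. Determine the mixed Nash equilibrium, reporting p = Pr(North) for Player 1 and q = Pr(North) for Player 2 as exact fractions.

p = 4/5, q = 4/7

Each player's mixing probability is pinned down by making the *other* player indifferent.
Player 2 indifferent between North and South: p·8 + (1−p)·1 = p·7 + (1−p)·5 ⟹ 1 + 7p = 5 + 2p ⟹ p = 4/5.
Player 1 indifferent between North and South: q·1 + (1−q)·5 = q·4 + (1−q)·1 ⟹ 5 + (-4)q = 1 + 3q ⟹ q = 4/7.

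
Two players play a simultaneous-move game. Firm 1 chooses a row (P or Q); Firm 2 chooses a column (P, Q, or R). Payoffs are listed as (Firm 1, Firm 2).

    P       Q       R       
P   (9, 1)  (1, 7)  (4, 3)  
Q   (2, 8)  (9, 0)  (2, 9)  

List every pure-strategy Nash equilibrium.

None

Check mutual best responses: a cell is a NE iff neither player can gain by unilaterally deviating.
Firm 1's best responses — vs P: P (payoff 9); vs Q: Q (payoff 9); vs R: P (payoff 4).
Firm 2's best responses — vs P: Q (payoff 7); vs Q: R (payoff 9).
No cell has both players best-responding. For instance, Firm 1's best reply to Q is Q, but against Q Firm 2 prefers R over Q.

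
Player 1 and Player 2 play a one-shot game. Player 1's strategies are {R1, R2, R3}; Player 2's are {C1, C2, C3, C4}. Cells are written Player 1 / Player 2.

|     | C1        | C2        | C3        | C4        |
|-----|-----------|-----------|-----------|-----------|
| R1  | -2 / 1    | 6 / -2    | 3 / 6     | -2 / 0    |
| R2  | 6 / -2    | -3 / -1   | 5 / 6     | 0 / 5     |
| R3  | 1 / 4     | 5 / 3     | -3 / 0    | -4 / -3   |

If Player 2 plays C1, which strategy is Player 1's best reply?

R2

With Player 2 fixed at C1, Player 1's payoffs are: R1 → -2, R2 → 6, R3 → 1.
The maximum is 6, achieved by R2.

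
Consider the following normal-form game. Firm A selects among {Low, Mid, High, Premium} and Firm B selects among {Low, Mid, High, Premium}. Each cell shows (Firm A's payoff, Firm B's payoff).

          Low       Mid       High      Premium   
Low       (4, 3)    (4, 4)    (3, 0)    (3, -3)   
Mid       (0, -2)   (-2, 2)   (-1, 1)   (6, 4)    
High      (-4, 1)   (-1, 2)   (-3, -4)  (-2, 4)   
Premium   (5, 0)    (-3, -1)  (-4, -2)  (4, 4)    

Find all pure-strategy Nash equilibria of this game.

(Low, Mid) and (Mid, Premium)

Check mutual best responses: a cell is a NE iff neither player can gain by unilaterally deviating.
Firm A's best responses — vs Low: Premium (payoff 5); vs Mid: Low (payoff 4); vs High: Low (payoff 3); vs Premium: Mid (payoff 6).
Firm B's best responses — vs Low: Mid (payoff 4); vs Mid: Premium (payoff 4); vs High: Premium (payoff 4); vs Premium: Premium (payoff 4).
Mutual best responses occur at (Low, Mid) and (Mid, Premium); at each, neither player gains by switching.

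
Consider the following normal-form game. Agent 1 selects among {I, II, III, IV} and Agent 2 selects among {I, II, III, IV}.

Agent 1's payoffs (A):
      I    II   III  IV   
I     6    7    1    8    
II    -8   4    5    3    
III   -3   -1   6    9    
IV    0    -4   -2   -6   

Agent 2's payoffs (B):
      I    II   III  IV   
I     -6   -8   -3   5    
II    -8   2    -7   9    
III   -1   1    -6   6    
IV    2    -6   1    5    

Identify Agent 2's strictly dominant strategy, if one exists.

A strategy is strictly dominant if it gives Agent 2 a strictly higher payoff than every other strategy, against every choice by the opponent.
IV strictly dominates: vs I: 5 > each of {-6, -8, -3}; vs II: 9 > each of {-8, 2, -7}; vs III: 6 > each of {-1, 1, -6}; vs IV: 5 > each of {2, -6, 1}.

IV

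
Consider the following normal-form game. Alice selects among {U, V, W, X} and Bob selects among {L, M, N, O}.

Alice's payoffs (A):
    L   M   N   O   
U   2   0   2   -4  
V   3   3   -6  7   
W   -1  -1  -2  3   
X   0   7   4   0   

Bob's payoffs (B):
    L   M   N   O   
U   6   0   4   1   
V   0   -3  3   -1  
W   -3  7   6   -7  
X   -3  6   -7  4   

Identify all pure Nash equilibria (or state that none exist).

Check mutual best responses: a cell is a NE iff neither player can gain by unilaterally deviating.
Alice's best responses — vs L: V (payoff 3); vs M: X (payoff 7); vs N: X (payoff 4); vs O: V (payoff 7).
Bob's best responses — vs U: L (payoff 6); vs V: N (payoff 3); vs W: M (payoff 7); vs X: M (payoff 6).
The only mutual best response is (X, M); neither player gains by switching there.

(X, M)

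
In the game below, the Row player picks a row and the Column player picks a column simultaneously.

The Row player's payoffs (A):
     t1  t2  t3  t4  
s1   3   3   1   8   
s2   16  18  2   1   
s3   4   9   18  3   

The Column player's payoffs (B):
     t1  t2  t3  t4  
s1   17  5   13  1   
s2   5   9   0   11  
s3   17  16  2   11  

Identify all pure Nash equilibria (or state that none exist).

No pure-strategy Nash equilibrium

A profile is a Nash equilibrium when each player is best-responding to the other.
The Row player's best responses — vs t1: s2 (payoff 16); vs t2: s2 (payoff 18); vs t3: s3 (payoff 18); vs t4: s1 (payoff 8).
The Column player's best responses — vs s1: t1 (payoff 17); vs s2: t4 (payoff 11); vs s3: t1 (payoff 17).
No cell has both players best-responding. For instance, the Row player's best reply to t4 is s1, but against s1 the Column player prefers t1 over t4.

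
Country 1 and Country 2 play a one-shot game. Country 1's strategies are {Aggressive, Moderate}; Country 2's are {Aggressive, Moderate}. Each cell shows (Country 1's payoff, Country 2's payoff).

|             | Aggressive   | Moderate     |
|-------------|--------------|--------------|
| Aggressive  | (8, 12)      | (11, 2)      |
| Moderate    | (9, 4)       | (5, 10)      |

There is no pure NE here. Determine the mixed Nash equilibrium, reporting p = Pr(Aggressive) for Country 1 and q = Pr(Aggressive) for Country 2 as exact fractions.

p = 3/8, q = 6/7

Each player's mixing probability is pinned down by making the *other* player indifferent.
Country 2 indifferent between Aggressive and Moderate: p·12 + (1−p)·4 = p·2 + (1−p)·10 ⟹ 4 + 8p = 10 + (-8)p ⟹ p = 3/8.
Country 1 indifferent between Aggressive and Moderate: q·8 + (1−q)·11 = q·9 + (1−q)·5 ⟹ 11 + (-3)q = 5 + 4q ⟹ q = 6/7.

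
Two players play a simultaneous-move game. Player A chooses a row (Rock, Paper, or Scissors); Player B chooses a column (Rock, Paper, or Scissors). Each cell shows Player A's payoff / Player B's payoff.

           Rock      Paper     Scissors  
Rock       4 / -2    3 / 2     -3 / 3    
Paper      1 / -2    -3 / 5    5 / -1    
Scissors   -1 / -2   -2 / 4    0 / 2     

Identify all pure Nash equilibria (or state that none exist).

None

Check mutual best responses: a cell is a NE iff neither player can gain by unilaterally deviating.
Player A's best responses — vs Rock: Rock (payoff 4); vs Paper: Rock (payoff 3); vs Scissors: Paper (payoff 5).
Player B's best responses — vs Rock: Scissors (payoff 3); vs Paper: Paper (payoff 5); vs Scissors: Paper (payoff 4).
No cell has both players best-responding. For instance, Player A's best reply to Paper is Rock, but against Rock Player B prefers Scissors over Paper.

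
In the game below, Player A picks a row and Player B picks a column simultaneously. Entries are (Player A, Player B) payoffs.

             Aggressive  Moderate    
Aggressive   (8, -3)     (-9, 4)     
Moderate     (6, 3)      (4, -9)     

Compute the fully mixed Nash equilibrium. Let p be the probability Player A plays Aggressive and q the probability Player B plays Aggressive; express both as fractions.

In a mixed NE each player is indifferent between their pure strategies, so the opponent's mix sets the indifference.
Player B indifferent between Aggressive and Moderate: p·(-3) + (1−p)·3 = p·4 + (1−p)·(-9) ⟹ 3 + (-6)p = (-9) + 13p ⟹ p = 12/19.
Player A indifferent between Aggressive and Moderate: q·8 + (1−q)·(-9) = q·6 + (1−q)·4 ⟹ (-9) + 17q = 4 + 2q ⟹ q = 13/15.

p = 12/19, q = 13/15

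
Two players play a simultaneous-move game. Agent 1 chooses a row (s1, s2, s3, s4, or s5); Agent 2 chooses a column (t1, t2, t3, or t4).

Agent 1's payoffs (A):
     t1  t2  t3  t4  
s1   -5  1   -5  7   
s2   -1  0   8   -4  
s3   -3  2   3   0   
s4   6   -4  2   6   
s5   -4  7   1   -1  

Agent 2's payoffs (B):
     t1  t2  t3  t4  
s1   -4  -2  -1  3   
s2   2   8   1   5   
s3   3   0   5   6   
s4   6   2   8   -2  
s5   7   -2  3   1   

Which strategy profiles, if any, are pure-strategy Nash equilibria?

Check mutual best responses: a cell is a NE iff neither player can gain by unilaterally deviating.
Agent 1's best responses — vs t1: s4 (payoff 6); vs t2: s5 (payoff 7); vs t3: s2 (payoff 8); vs t4: s1 (payoff 7).
Agent 2's best responses — vs s1: t4 (payoff 3); vs s2: t2 (payoff 8); vs s3: t4 (payoff 6); vs s4: t3 (payoff 8); vs s5: t1 (payoff 7).
The only mutual best response is (s1, t4); neither player gains by switching there.

(s1, t4)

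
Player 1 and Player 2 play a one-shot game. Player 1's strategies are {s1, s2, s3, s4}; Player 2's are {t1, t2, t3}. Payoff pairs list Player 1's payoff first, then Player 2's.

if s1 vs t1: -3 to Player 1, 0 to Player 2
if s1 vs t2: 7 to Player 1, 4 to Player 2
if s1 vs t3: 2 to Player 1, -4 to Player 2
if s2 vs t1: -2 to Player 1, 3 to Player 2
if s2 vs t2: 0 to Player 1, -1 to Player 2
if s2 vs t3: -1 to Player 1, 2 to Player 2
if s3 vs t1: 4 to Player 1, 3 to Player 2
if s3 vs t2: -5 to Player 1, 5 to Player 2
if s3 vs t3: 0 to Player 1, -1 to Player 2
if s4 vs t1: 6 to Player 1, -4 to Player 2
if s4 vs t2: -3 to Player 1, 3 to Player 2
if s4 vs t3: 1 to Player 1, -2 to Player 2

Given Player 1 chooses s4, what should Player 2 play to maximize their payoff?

t2

With Player 1 fixed at s4, Player 2's payoffs are: t1 → -4, t2 → 3, t3 → -2.
The maximum is 3, achieved by t2.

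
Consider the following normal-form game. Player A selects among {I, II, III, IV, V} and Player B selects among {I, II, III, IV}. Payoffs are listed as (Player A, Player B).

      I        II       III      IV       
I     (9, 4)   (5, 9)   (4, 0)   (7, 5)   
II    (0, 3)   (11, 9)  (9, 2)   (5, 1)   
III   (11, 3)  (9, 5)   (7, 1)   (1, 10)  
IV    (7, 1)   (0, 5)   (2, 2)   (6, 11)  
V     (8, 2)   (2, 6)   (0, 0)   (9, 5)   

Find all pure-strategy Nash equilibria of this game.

A profile is a Nash equilibrium when each player is best-responding to the other.
Player A's best responses — vs I: III (payoff 11); vs II: II (payoff 11); vs III: II (payoff 9); vs IV: V (payoff 9).
Player B's best responses — vs I: II (payoff 9); vs II: II (payoff 9); vs III: IV (payoff 10); vs IV: IV (payoff 11); vs V: II (payoff 6).
The only mutual best response is (II, II); neither player gains by switching there.

(II, II)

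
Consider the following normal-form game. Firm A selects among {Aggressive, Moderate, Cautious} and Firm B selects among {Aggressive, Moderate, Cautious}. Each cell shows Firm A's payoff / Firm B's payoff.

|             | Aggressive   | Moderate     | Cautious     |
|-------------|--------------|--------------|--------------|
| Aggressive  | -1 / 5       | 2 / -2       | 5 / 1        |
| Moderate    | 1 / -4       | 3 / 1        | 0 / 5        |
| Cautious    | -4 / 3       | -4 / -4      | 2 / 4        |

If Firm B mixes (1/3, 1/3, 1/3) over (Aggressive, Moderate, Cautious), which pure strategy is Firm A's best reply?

Aggressive

Firm A's best reply maximizes expected payoff against the mix.
Aggressive: (1/3)·(-1) + (1/3)·2 + (1/3)·5 = 2
Moderate: (1/3)·1 + (1/3)·3 + (1/3)·0 = 4/3
Cautious: (1/3)·(-4) + (1/3)·(-4) + (1/3)·2 = -2
Highest expected payoff is 2, from Aggressive.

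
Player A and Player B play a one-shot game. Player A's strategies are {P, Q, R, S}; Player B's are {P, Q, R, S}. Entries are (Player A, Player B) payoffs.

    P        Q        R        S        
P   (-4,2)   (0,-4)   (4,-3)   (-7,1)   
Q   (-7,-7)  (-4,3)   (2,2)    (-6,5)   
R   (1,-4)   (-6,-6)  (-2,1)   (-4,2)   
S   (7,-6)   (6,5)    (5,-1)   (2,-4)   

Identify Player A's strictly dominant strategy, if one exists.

Check whether one of Player A's strategies beats all alternatives regardless of what the opponent does.
S strictly dominates: vs P: 7 > each of {-4, -7, 1}; vs Q: 6 > each of {0, -4, -6}; vs R: 5 > each of {4, 2, -2}; vs S: 2 > each of {-7, -6, -4}.

S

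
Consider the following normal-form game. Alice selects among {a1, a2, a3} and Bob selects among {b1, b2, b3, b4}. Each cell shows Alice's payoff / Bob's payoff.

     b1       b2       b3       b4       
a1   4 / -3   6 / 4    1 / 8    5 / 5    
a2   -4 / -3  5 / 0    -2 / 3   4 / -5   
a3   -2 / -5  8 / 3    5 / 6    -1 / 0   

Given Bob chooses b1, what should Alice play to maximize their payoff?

With Bob fixed at b1, Alice's payoffs are: a1 → 4, a2 → -4, a3 → -2.
The maximum is 4, achieved by a1.

a1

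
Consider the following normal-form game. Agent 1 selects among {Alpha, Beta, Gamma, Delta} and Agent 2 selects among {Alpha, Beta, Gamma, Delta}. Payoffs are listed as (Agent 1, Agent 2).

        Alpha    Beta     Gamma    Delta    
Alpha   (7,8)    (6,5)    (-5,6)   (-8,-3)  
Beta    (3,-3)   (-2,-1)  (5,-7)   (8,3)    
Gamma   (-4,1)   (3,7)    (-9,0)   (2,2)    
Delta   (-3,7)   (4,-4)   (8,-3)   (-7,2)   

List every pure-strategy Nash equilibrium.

(Alpha, Alpha) and (Beta, Delta)

A profile is a Nash equilibrium when each player is best-responding to the other.
Agent 1's best responses — vs Alpha: Alpha (payoff 7); vs Beta: Alpha (payoff 6); vs Gamma: Delta (payoff 8); vs Delta: Beta (payoff 8).
Agent 2's best responses — vs Alpha: Alpha (payoff 8); vs Beta: Delta (payoff 3); vs Gamma: Beta (payoff 7); vs Delta: Alpha (payoff 7).
Mutual best responses occur at (Alpha, Alpha) and (Beta, Delta); at each, neither player gains by switching.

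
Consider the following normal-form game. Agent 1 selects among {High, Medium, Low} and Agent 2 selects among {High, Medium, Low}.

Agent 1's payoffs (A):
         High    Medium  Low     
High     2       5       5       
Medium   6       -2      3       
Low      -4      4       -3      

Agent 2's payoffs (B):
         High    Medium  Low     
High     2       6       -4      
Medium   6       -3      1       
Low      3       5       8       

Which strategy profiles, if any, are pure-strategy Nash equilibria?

Find each player's best response to every opponent strategy; NE are the intersections.
Agent 1's best responses — vs High: Medium (payoff 6); vs Medium: High (payoff 5); vs Low: High (payoff 5).
Agent 2's best responses — vs High: Medium (payoff 6); vs Medium: High (payoff 6); vs Low: Low (payoff 8).
Mutual best responses occur at (High, Medium) and (Medium, High); at each, neither player gains by switching.

(High, Medium) and (Medium, High)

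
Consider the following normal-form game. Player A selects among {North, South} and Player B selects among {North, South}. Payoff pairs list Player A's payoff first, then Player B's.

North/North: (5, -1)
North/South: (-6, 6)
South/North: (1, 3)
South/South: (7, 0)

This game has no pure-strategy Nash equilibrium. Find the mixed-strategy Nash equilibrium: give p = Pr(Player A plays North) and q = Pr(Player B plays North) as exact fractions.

In a mixed NE each player is indifferent between their pure strategies, so the opponent's mix sets the indifference.
Player B indifferent between North and South: p·(-1) + (1−p)·3 = p·6 + (1−p)·0 ⟹ 3 + (-4)p = 0 + 6p ⟹ p = 3/10.
Player A indifferent between North and South: q·5 + (1−q)·(-6) = q·1 + (1−q)·7 ⟹ (-6) + 11q = 7 + (-6)q ⟹ q = 13/17.

p = 3/10, q = 13/17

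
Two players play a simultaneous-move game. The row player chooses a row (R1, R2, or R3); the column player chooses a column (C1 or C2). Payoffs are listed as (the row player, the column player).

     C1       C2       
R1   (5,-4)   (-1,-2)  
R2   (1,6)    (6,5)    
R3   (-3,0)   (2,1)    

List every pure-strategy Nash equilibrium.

Find each player's best response to every opponent strategy; NE are the intersections.
The row player's best responses — vs C1: R1 (payoff 5); vs C2: R2 (payoff 6).
The column player's best responses — vs R1: C2 (payoff -2); vs R2: C1 (payoff 6); vs R3: C2 (payoff 1).
No cell has both players best-responding. For instance, the row player's best reply to C2 is R2, but against R2 the column player prefers C1 over C2.

There is no pure-strategy Nash equilibrium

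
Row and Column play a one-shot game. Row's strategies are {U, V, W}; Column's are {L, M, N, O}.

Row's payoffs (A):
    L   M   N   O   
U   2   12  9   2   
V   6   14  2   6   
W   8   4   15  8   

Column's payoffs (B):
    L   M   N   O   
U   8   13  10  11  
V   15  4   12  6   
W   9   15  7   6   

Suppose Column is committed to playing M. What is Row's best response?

V

With Column fixed at M, Row's payoffs are: U → 12, V → 14, W → 4.
The maximum is 14, achieved by V.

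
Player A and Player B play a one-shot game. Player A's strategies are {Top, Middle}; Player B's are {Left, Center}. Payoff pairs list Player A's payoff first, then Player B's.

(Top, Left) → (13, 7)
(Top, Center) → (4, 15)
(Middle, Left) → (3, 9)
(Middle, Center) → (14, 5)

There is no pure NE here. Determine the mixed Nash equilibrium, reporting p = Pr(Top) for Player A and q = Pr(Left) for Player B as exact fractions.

Each player's mixing probability is pinned down by making the *other* player indifferent.
Player B indifferent between Left and Center: p·7 + (1−p)·9 = p·15 + (1−p)·5 ⟹ 9 + (-2)p = 5 + 10p ⟹ p = 1/3.
Player A indifferent between Top and Middle: q·13 + (1−q)·4 = q·3 + (1−q)·14 ⟹ 4 + 9q = 14 + (-11)q ⟹ q = 1/2.

p = 1/3, q = 1/2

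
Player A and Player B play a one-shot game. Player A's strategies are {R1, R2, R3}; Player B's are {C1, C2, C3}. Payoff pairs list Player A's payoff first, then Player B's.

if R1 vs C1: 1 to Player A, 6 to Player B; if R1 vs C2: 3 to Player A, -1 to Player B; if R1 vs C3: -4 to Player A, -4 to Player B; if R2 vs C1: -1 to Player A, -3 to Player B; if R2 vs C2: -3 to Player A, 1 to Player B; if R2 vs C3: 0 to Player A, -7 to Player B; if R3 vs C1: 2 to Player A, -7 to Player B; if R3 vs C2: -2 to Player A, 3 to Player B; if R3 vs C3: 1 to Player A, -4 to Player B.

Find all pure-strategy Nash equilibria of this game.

No pure-strategy Nash equilibrium

Find each player's best response to every opponent strategy; NE are the intersections.
Player A's best responses — vs C1: R3 (payoff 2); vs C2: R1 (payoff 3); vs C3: R3 (payoff 1).
Player B's best responses — vs R1: C1 (payoff 6); vs R2: C2 (payoff 1); vs R3: C2 (payoff 3).
No cell has both players best-responding. For instance, Player A's best reply to C3 is R3, but against R3 Player B prefers C2 over C3.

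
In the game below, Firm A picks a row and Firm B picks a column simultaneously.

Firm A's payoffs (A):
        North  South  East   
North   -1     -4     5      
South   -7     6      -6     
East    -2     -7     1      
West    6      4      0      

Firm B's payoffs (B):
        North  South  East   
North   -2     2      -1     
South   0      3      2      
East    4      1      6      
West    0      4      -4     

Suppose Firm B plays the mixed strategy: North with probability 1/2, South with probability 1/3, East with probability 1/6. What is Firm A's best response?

Compute Firm A's expected payoff from each pure strategy against the given mix.
North: (1/2)·(-1) + (1/3)·(-4) + (1/6)·5 = -1
South: (1/2)·(-7) + (1/3)·6 + (1/6)·(-6) = -5/2
East: (1/2)·(-2) + (1/3)·(-7) + (1/6)·1 = -19/6
West: (1/2)·6 + (1/3)·4 + (1/6)·0 = 13/3
Highest expected payoff is 13/3, from West.

West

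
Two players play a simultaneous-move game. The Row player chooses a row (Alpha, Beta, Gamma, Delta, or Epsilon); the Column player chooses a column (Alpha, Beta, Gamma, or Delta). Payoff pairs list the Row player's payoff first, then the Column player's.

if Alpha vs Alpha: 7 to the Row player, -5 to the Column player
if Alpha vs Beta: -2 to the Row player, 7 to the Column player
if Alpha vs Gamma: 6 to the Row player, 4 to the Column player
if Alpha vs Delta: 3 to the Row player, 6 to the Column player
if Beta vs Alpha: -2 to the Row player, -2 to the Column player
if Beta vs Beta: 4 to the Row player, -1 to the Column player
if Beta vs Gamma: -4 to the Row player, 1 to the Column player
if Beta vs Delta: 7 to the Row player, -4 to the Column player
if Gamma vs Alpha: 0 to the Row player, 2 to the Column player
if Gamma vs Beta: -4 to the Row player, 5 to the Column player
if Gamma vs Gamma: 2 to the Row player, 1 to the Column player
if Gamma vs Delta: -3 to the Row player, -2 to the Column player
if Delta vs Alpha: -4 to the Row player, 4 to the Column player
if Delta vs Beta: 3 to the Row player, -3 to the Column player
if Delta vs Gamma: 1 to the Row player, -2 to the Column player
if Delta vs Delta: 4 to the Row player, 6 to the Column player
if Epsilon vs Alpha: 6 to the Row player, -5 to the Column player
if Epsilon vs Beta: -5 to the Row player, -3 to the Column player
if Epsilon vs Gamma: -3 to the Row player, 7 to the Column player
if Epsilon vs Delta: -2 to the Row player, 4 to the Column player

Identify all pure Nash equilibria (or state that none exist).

None

Check mutual best responses: a cell is a NE iff neither player can gain by unilaterally deviating.
The Row player's best responses — vs Alpha: Alpha (payoff 7); vs Beta: Beta (payoff 4); vs Gamma: Alpha (payoff 6); vs Delta: Beta (payoff 7).
The Column player's best responses — vs Alpha: Beta (payoff 7); vs Beta: Gamma (payoff 1); vs Gamma: Beta (payoff 5); vs Delta: Delta (payoff 6); vs Epsilon: Gamma (payoff 7).
No cell has both players best-responding. For instance, the Row player's best reply to Gamma is Alpha, but against Alpha the Column player prefers Beta over Gamma.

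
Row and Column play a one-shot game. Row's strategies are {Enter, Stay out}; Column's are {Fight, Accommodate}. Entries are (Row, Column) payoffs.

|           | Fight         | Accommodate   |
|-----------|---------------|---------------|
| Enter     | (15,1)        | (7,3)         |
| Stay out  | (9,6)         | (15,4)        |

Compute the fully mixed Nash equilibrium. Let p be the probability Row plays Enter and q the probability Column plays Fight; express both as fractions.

In a mixed NE each player is indifferent between their pure strategies, so the opponent's mix sets the indifference.
Column indifferent between Fight and Accommodate: p·1 + (1−p)·6 = p·3 + (1−p)·4 ⟹ 6 + (-5)p = 4 + (-1)p ⟹ p = 1/2.
Row indifferent between Enter and Stay out: q·15 + (1−q)·7 = q·9 + (1−q)·15 ⟹ 7 + 8q = 15 + (-6)q ⟹ q = 4/7.

p = 1/2, q = 4/7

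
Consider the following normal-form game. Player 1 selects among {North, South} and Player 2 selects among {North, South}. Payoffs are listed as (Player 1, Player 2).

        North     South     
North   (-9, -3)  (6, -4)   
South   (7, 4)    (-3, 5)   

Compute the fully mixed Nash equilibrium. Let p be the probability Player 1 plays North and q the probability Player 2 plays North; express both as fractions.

p = 1/2, q = 9/25

Each player's mixing probability is pinned down by making the *other* player indifferent.
Player 2 indifferent between North and South: p·(-3) + (1−p)·4 = p·(-4) + (1−p)·5 ⟹ 4 + (-7)p = 5 + (-9)p ⟹ p = 1/2.
Player 1 indifferent between North and South: q·(-9) + (1−q)·6 = q·7 + (1−q)·(-3) ⟹ 6 + (-15)q = (-3) + 10q ⟹ q = 9/25.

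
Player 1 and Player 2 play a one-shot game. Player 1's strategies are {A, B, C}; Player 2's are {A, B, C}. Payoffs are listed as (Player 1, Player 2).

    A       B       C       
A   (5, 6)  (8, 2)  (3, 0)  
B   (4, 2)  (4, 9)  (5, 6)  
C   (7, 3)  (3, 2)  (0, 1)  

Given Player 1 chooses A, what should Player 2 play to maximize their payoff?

With Player 1 fixed at A, Player 2's payoffs are: A → 6, B → 2, C → 0.
The maximum is 6, achieved by A.

A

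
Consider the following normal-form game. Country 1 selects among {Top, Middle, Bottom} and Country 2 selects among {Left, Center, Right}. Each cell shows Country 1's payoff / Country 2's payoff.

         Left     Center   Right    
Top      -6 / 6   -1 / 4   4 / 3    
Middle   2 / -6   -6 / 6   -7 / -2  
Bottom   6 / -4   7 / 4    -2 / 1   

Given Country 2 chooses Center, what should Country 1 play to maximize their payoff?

Bottom

With Country 2 fixed at Center, Country 1's payoffs are: Top → -1, Middle → -6, Bottom → 7.
The maximum is 7, achieved by Bottom.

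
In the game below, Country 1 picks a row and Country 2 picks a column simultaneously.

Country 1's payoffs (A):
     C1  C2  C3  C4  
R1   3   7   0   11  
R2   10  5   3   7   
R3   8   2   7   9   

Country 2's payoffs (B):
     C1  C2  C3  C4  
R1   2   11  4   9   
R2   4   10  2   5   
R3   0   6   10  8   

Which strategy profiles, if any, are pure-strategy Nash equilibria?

Find each player's best response to every opponent strategy; NE are the intersections.
Country 1's best responses — vs C1: R2 (payoff 10); vs C2: R1 (payoff 7); vs C3: R3 (payoff 7); vs C4: R1 (payoff 11).
Country 2's best responses — vs R1: C2 (payoff 11); vs R2: C2 (payoff 10); vs R3: C3 (payoff 10).
Mutual best responses occur at (R1, C2) and (R3, C3); at each, neither player gains by switching.

(R1, C2) and (R3, C3)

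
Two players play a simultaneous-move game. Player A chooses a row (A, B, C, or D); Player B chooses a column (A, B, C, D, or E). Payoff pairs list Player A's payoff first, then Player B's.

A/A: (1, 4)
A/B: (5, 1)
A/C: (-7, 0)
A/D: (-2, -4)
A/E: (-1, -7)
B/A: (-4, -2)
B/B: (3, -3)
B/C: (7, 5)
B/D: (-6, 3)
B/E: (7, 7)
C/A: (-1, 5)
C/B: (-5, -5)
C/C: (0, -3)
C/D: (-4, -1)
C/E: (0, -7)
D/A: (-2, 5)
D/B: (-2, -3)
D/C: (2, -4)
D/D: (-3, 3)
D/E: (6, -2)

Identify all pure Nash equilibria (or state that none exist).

(A, A) and (B, E)

Check mutual best responses: a cell is a NE iff neither player can gain by unilaterally deviating.
Player A's best responses — vs A: A (payoff 1); vs B: A (payoff 5); vs C: B (payoff 7); vs D: A (payoff -2); vs E: B (payoff 7).
Player B's best responses — vs A: A (payoff 4); vs B: E (payoff 7); vs C: A (payoff 5); vs D: A (payoff 5).
Mutual best responses occur at (A, A) and (B, E); at each, neither player gains by switching.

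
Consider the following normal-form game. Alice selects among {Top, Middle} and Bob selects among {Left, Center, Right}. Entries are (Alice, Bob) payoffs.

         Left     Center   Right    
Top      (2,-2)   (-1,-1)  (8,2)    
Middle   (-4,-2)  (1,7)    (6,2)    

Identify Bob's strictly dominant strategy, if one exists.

Check whether one of Bob's strategies beats all alternatives regardless of what the opponent does.
Left is not dominant: against Top, Center gives -1 > -2.
Center is not dominant: against Top, Right gives 2 > -1.
Right is not dominant: against Middle, Center gives 7 > 2.
No single strategy is best against every opponent action.

None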